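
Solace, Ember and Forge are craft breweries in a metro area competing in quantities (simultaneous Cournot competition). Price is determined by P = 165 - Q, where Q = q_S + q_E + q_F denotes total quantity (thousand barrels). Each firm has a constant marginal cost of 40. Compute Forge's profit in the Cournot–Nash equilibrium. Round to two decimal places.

A representative firm's profit is π_i = q_i(165 - Q) - 40q_i.
Setting ∂π_i/∂q_i = 0 with rivals' quantities fixed: 125 - 2q_i - Σ_{j≠i} q_j = 0.
With identical firms every q_j equals q_i, so Σ_{j≠i} q_j = 2q_i and 125 = 4q_i, giving q_i = 125/4.
Price P = 165 - 375/4 = 285/4.
Forge's profit: (285/4 - 40)·(125/4) = 976.5625.

976.56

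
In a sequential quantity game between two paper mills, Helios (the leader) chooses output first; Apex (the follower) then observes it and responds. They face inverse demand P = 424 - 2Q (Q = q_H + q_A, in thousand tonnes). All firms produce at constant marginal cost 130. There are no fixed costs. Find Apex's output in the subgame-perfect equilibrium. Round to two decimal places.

36.75

Solve by backward induction. Given q_H, the follower Apex maximises π_A = (424 - 2q_H - 2q_A)q_A - 130q_A.
Setting the follower's marginal profit to zero, 294 - 2q_H - 4q_A = 0, i.e. q_A = (294 - 2q_H)/4.
Helios substitutes q_A(q_H) into its own profit: π_H = q_H(424 - 2q_H - (294 - 2q_H)/2) - 130q_H = (277 - q_H)q_H - 130q_H.
Maximising: ∂π_H/∂q_H = 147 - 2q_H = 0, giving q_H = 147/2.
Then q_A = (294 - 2·(147/2))/4 = 147/4.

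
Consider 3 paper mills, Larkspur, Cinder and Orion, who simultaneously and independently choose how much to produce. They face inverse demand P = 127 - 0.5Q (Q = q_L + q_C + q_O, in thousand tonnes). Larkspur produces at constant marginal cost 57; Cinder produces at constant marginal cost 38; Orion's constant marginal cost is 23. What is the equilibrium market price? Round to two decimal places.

Larkspur's profit: π_L = (127 - 0.5Q)q_L - (57q_L). Setting ∂π_L/∂q_L = 0: 70 - q_L - (1/2)(q_C + q_O) = 0.
Cinder's first-order condition: 89 - q_C - (1/2)(q_L + q_O) = 0.
Orion's first-order condition: 104 - q_O - (1/2)(q_L + q_C) = 0.
Adding the 3 conditions: 263 − Q − Q = 0, i.e. Q = 263/2.
Back-substituting: q_L = (70 − 263/4)/(1/2) = 17/2, q_C = (89 − 263/4)/(1/2) = 93/2, q_O = (104 − 263/4)/(1/2) = 153/2.
Total output Q = 263/2, so price P = 127 - (1/2)·(263/2) = 245/4.

61.25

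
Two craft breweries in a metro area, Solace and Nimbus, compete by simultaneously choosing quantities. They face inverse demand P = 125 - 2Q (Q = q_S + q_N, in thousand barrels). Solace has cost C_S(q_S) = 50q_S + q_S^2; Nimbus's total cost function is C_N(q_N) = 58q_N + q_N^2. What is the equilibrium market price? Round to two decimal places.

89.50

Solace's profit: π_S = (125 - 2Q)q_S - (50q_S + q_S²). Setting ∂π_S/∂q_S = 0: 75 - 6q_S - 2(q_N) = 0.
Nimbus's first-order condition: 67 - 6q_N - 2(q_S) = 0.
Rearranging gives the reaction functions q_S = (75 - 2q_N)/6 and q_N = (67 - 2q_S)/6.
Substituting one into the other gives q_S = 79/8 and q_N = 63/8.
Total output Q = 71/4, so price P = 125 - 2·(71/4) = 179/2.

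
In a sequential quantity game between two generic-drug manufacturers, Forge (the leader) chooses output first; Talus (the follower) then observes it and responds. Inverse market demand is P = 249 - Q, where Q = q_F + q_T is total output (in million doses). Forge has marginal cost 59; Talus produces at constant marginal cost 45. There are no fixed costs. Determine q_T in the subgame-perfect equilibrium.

The follower Talus best-responds to any q_F: π_T = (249 - Q)q_T - 45q_T.
Setting the follower's marginal profit to zero, 204 - q_F - 2q_T = 0, i.e. q_T = (204 - q_F)/2.
Forge substitutes q_T(q_F) into its own profit: π_F = q_F(249 - q_F - (204 - q_F)/2) - 59q_F = (147 - (1/2)q_F)q_F - 59q_F.
Leader FOC: 88 - q_F = 0, so q_F = 88.
Then q_T = (204 - 88)/2 = 58.

58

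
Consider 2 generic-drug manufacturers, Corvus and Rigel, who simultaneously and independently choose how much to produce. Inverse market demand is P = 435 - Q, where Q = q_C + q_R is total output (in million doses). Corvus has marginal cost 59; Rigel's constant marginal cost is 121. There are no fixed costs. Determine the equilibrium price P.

Corvus's profit: π_C = (435 - Q)q_C - (59q_C). Setting ∂π_C/∂q_C = 0: 376 - 2q_C - (q_R) = 0.
Rigel's first-order condition: 314 - 2q_R - (q_C) = 0.
Best responses: q_C = (376 - q_R)/2, q_R = (314 - q_C)/2.
Substituting one into the other gives q_C = 146 and q_R = 84.
Total output Q = 230, so price P = 435 - 230 = 205.

205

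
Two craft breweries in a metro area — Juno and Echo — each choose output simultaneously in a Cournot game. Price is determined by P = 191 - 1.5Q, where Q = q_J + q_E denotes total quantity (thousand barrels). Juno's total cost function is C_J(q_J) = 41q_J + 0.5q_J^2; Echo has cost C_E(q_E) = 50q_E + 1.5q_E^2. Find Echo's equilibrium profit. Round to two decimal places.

Juno's profit: π_J = (191 - 1.5Q)q_J - (41q_J + (1/2)q_J²). Setting ∂π_J/∂q_J = 0: 150 - 4q_J - (3/2)(q_E) = 0.
Echo's first-order condition: 141 - 6q_E - (3/2)(q_J) = 0.
So q_J = (150 - (3/2)q_E)/4 and q_E = (141 - (3/2)q_J)/6.
Substituting one into the other gives q_J = 918/29 and q_E = 452/29.
Price P = 191 - (3/2)·(1370/29) = 120.1379.
Echo's profit: 120.1379·(452/29) - 50·(452/29) - (3/2)(452/29)² = 728.7895.

728.79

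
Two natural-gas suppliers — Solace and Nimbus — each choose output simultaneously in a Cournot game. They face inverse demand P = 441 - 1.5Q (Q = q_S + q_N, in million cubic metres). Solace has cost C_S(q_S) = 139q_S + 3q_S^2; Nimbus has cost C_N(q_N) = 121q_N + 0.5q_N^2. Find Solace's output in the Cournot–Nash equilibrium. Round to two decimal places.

Solace's profit: π_S = (441 - 1.5Q)q_S - (139q_S + 3q_S²). Setting ∂π_S/∂q_S = 0: 302 - 9q_S - (3/2)(q_N) = 0.
Nimbus's profit: π_N = (441 - 1.5Q)q_N - (121q_N + (1/2)q_N²). Setting ∂π_N/∂q_N = 0: 320 - 4q_N - (3/2)(q_S) = 0.
Rearranging gives the reaction functions q_S = (302 - (3/2)q_N)/9 and q_N = (320 - (3/2)q_S)/4.
Solving the pair: q_S = 21.5704, q_N = 71.9111.

21.57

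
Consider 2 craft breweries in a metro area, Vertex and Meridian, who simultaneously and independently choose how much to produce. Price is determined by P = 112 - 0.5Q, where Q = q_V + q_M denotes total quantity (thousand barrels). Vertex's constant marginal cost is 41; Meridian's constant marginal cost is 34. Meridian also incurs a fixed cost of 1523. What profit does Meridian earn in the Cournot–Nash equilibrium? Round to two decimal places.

82.56

Vertex's profit: π_V = (112 - 0.5Q)q_V - (41q_V). Setting ∂π_V/∂q_V = 0: 71 - q_V - (1/2)(q_M) = 0.
Meridian's first-order condition: 78 - q_M - (1/2)(q_V) = 0.
Rearranging gives the reaction functions q_V = (71 - (1/2)q_M) and q_M = (78 - (1/2)q_V).
Solving the pair: q_V = 128/3, q_M = 170/3.
Price P = 112 - (1/2)·(298/3) = 187/3.
Meridian's profit: (187/3 - 34)·(170/3) - 1523 = 743/9.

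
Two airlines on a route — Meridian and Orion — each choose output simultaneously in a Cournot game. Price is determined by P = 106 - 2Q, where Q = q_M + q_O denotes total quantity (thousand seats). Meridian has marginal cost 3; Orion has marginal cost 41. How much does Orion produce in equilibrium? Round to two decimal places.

Meridian's profit: π_M = (106 - 2Q)q_M - (3q_M). Setting ∂π_M/∂q_M = 0: 103 - 4q_M - 2(q_O) = 0.
Orion's profit: π_O = (106 - 2Q)q_O - (41q_O). Setting ∂π_O/∂q_O = 0: 65 - 4q_O - 2(q_M) = 0.
So q_M = (103 - 2q_O)/4 and q_O = (65 - 2q_M)/4.
Solving the pair: q_M = 47/2, q_O = 9/2.

4.50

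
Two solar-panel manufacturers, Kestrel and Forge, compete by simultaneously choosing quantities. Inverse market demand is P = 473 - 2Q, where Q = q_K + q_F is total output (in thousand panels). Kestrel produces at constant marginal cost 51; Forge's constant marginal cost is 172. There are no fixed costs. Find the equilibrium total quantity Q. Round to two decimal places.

Kestrel's profit: π_K = (473 - 2Q)q_K - (51q_K). Setting ∂π_K/∂q_K = 0: 422 - 4q_K - 2(q_F) = 0.
Forge's profit: π_F = (473 - 2Q)q_F - (172q_F). Setting ∂π_F/∂q_F = 0: 301 - 4q_F - 2(q_K) = 0.
Best responses: q_K = (422 - 2q_F)/4, q_F = (301 - 2q_K)/4.
Solving the pair: q_K = 181/2, q_F = 30.
Total output Q = 181/2 + 30 = 241/2.

120.50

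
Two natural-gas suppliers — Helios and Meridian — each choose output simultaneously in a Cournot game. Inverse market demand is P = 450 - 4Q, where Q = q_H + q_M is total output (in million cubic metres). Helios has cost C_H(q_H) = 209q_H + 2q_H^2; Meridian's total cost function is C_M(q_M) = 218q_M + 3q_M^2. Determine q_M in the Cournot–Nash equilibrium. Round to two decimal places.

11.97

Helios's profit: π_H = (450 - 4Q)q_H - (209q_H + 2q_H²). Setting ∂π_H/∂q_H = 0: 241 - 12q_H - 4(q_M) = 0.
Meridian's profit: π_M = (450 - 4Q)q_M - (218q_M + 3q_M²). Setting ∂π_M/∂q_M = 0: 232 - 14q_M - 4(q_H) = 0.
Rearranging gives the reaction functions q_H = (241 - 4q_M)/12 and q_M = (232 - 4q_H)/14.
Solving the pair: q_H = 1223/76, q_M = 455/38.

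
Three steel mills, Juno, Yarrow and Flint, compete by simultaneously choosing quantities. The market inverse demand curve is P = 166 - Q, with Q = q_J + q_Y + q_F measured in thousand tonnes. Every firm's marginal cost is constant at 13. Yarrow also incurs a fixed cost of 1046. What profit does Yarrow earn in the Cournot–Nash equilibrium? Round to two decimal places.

A representative firm's profit is π_i = q_i(166 - Q) - 13q_i.
First-order condition (treating rivals' output as given): 153 - 2q_i - Σ_{j≠i} q_j = 0.
By symmetry each firm produces the same amount; substituting Σ_{j≠i} q_j = 2q_i yields q_i = 153/4.
Price P = 166 - 459/4 = 205/4.
Yarrow's profit: (205/4 - 13)·(153/4) - 1046 = 417.0625.

417.06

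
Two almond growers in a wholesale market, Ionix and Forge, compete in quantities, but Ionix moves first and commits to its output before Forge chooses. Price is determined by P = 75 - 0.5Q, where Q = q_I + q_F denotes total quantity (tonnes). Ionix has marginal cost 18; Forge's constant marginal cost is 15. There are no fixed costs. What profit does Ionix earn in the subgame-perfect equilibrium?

729

Solve by backward induction. Given q_I, the follower Forge maximises π_F = (75 - (1/2)q_I - (1/2)q_F)q_F - 15q_F.
∂π_F/∂q_F = 60 - (1/2)q_I - q_F = 0 gives the reaction function q_F = (60 - (1/2)q_I).
Ionix substitutes q_F(q_I) into its own profit: π_I = q_I(75 - (1/2)q_I - (60 - (1/2)q_I)/2) - 18q_I = (45 - (1/4)q_I)q_I - 18q_I.
Leader FOC: 27 - (1/2)q_I = 0, so q_I = 54.
Then q_F = (60 - (1/2)·54) = 33.
Price P = 75 - (1/2)·87 = 63/2.
Ionix's profit: (63/2 - 18)·54 = 729.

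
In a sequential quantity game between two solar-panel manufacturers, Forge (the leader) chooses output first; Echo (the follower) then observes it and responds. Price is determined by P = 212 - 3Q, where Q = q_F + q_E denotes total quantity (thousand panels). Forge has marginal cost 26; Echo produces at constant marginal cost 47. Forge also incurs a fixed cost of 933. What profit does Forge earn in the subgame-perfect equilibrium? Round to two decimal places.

The follower Echo best-responds to any q_F: π_E = (212 - 3Q)q_E - 47q_E.
Setting the follower's marginal profit to zero, 165 - 3q_F - 6q_E = 0, i.e. q_E = (165 - 3q_F)/6.
The leader anticipates this reaction. Substituting into P = 212 - 3Q gives P = 259/2 - (3/2)q_F, so π_F = (259/2 - (3/2)q_F)q_F - 26q_F.
Maximising: ∂π_F/∂q_F = 207/2 - 3q_F = 0, giving q_F = 69/2.
Then q_E = (165 - 3·(69/2))/6 = 41/4.
Price P = 212 - 3·(179/4) = 311/4.
Forge's profit: (311/4 - 26)·(69/2) - 933 = 852.3750.

852.38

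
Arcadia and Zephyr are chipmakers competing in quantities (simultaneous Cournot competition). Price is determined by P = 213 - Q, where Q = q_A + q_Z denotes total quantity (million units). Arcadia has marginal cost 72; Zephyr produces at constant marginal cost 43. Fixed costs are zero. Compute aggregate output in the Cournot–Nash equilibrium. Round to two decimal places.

103.67

Arcadia's profit: π_A = (213 - Q)q_A - (72q_A). Setting ∂π_A/∂q_A = 0: 141 - 2q_A - (q_Z) = 0.
Zephyr's first-order condition: 170 - 2q_Z - (q_A) = 0.
Best responses: q_A = (141 - q_Z)/2, q_Z = (170 - q_A)/2.
Substituting one into the other gives q_A = 112/3 and q_Z = 199/3.
Total output Q = 112/3 + 199/3 = 311/3.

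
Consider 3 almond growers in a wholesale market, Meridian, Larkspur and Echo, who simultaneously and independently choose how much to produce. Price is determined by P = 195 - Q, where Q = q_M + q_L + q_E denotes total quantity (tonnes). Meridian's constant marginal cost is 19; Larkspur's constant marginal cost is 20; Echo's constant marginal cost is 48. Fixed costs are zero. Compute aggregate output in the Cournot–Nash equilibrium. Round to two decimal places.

124.50

Meridian's profit: π_M = (195 - Q)q_M - (19q_M). Setting ∂π_M/∂q_M = 0: 176 - 2q_M - (q_L + q_E) = 0.
Larkspur's first-order condition: 175 - 2q_L - (q_M + q_E) = 0.
Echo's first-order condition: 147 - 2q_E - (q_M + q_L) = 0.
Adding the 3 first-order conditions: 498 − 4Q = 0, so Q = 249/2.
Back-substituting: q_M = (176 − 249/2) = 103/2, q_L = (175 − 249/2) = 101/2, q_E = (147 − 249/2) = 45/2.
Total output Q = 103/2 + 101/2 + 45/2 = 249/2.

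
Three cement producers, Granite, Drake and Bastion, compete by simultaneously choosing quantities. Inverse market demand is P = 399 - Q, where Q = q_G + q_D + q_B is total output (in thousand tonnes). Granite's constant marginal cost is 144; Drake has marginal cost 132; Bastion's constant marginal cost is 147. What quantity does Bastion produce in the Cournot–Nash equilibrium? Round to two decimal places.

58.50

Granite's profit: π_G = (399 - Q)q_G - (144q_G). Setting ∂π_G/∂q_G = 0: 255 - 2q_G - (q_D + q_B) = 0.
Drake's first-order condition: 267 - 2q_D - (q_G + q_B) = 0.
Bastion's profit: π_B = (399 - Q)q_B - (147q_B). Setting ∂π_B/∂q_B = 0: 252 - 2q_B - (q_G + q_D) = 0.
Adding the 3 first-order conditions: 774 − 4Q = 0, so Q = 387/2.
Back-substituting: q_G = (255 − 387/2) = 123/2, q_D = (267 − 387/2) = 147/2, q_B = (252 − 387/2) = 117/2.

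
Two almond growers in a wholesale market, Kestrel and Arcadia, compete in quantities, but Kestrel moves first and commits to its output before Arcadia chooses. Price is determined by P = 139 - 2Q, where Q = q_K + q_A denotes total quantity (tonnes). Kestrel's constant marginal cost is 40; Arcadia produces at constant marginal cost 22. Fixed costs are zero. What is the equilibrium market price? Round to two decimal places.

Solve by backward induction. Given q_K, the follower Arcadia maximises π_A = (139 - 2q_K - 2q_A)q_A - 22q_A.
Follower FOC: 117 - 2q_K - 4q_A = 0, so q_A(q_K) = (117 - 2q_K)/4.
Kestrel substitutes q_A(q_K) into its own profit: π_K = q_K(139 - 2q_K - (117 - 2q_K)/2) - 40q_K = (161/2 - q_K)q_K - 40q_K.
The leader's first-order condition 81/2 - 2q_K = 0 yields q_K = 81/4.
Then q_A = (117 - 2·(81/4))/4 = 153/8.
Total output Q = 315/8, so price P = 139 - 2·(315/8) = 241/4.

60.25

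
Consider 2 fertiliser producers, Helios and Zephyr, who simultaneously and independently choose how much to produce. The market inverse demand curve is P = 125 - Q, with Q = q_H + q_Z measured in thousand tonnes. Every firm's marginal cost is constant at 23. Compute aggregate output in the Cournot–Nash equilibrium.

A representative firm's profit is π_i = q_i(125 - Q) - 23q_i.
Setting ∂π_i/∂q_i = 0 with rivals' quantities fixed: 102 - 2q_i - q_j = 0.
With identical firms every q_j equals q_i, so q_j = q_i and 102 = 3q_i, giving q_i = 34.
Total output Q = 34 + 34 = 68.

68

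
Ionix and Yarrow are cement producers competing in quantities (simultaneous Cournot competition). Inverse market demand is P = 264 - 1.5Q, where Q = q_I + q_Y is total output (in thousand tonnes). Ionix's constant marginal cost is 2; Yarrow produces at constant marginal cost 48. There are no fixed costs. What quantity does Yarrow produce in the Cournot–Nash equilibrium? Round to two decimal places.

Ionix's profit: π_I = (264 - 1.5Q)q_I - (2q_I). Setting ∂π_I/∂q_I = 0: 262 - 3q_I - (3/2)(q_Y) = 0.
Yarrow's first-order condition: 216 - 3q_Y - (3/2)(q_I) = 0.
Rearranging gives the reaction functions q_I = (262 - (3/2)q_Y)/3 and q_Y = (216 - (3/2)q_I)/3.
Substituting one into the other gives q_I = 616/9 and q_Y = 340/9.

37.78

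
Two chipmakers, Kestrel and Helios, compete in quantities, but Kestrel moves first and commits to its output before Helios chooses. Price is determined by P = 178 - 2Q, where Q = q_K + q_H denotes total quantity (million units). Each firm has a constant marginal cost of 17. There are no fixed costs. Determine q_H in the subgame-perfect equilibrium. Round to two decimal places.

The follower Helios best-responds to any q_K: π_H = (178 - 2Q)q_H - 17q_H.
Follower FOC: 161 - 2q_K - 4q_H = 0, so q_H(q_K) = (161 - 2q_K)/4.
The leader anticipates this reaction. Substituting into P = 178 - 2Q gives P = 195/2 - q_K, so π_K = (195/2 - q_K)q_K - 17q_K.
The leader's first-order condition 161/2 - 2q_K = 0 yields q_K = 161/4.
Then q_H = (161 - 2·(161/4))/4 = 161/8.

20.13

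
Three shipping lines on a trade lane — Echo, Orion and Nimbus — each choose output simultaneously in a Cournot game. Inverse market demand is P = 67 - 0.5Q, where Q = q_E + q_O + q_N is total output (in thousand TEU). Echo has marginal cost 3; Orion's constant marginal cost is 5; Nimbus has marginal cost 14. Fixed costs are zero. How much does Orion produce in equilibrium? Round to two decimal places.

34.50

Echo's profit: π_E = (67 - 0.5Q)q_E - (3q_E). Setting ∂π_E/∂q_E = 0: 64 - q_E - (1/2)(q_O + q_N) = 0.
Orion's first-order condition: 62 - q_O - (1/2)(q_E + q_N) = 0.
Nimbus's first-order condition: 53 - q_N - (1/2)(q_E + q_O) = 0.
Adding the 3 conditions: 179 − Q − Q = 0, i.e. Q = 179/2.
Back-substituting: q_E = (64 − 179/4)/(1/2) = 77/2, q_O = (62 − 179/4)/(1/2) = 69/2, q_N = (53 − 179/4)/(1/2) = 33/2.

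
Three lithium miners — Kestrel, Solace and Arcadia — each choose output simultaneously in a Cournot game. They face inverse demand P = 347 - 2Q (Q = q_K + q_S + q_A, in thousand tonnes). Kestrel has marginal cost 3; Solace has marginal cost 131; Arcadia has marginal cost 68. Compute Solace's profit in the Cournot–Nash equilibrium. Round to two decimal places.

Kestrel's profit: π_K = (347 - 2Q)q_K - (3q_K). Setting ∂π_K/∂q_K = 0: 344 - 4q_K - 2(q_S + q_A) = 0.
Solace's first-order condition: 216 - 4q_S - 2(q_K + q_A) = 0.
Arcadia's profit: π_A = (347 - 2Q)q_A - (68q_A). Setting ∂π_A/∂q_A = 0: 279 - 4q_A - 2(q_K + q_S) = 0.
Adding the 3 first-order conditions: 839 − 8Q = 0, so Q = 839/8.
Back-substituting: q_K = (344 − 839/4)/2 = 537/8, q_S = (216 − 839/4)/2 = 25/8, q_A = (279 − 839/4)/2 = 277/8.
Price P = 347 - 2·(839/8) = 549/4.
Solace's profit: (549/4 - 131)·(25/8) = 625/32.

19.53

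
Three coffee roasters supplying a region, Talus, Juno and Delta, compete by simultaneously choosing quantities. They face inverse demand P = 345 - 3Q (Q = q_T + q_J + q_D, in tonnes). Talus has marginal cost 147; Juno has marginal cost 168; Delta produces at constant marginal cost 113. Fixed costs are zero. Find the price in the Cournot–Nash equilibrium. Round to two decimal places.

Talus's profit: π_T = (345 - 3Q)q_T - (147q_T). Setting ∂π_T/∂q_T = 0: 198 - 6q_T - 3(q_J + q_D) = 0.
Juno's first-order condition: 177 - 6q_J - 3(q_T + q_D) = 0.
Delta's first-order condition: 232 - 6q_D - 3(q_T + q_J) = 0.
Adding the 3 first-order conditions: 607 − 12Q = 0, so Q = 607/12.
Back-substituting: q_T = (198 − 607/4)/3 = 185/12, q_J = (177 − 607/4)/3 = 101/12, q_D = (232 − 607/4)/3 = 107/4.
Total output Q = 607/12, so price P = 345 - 3·(607/12) = 773/4.

193.25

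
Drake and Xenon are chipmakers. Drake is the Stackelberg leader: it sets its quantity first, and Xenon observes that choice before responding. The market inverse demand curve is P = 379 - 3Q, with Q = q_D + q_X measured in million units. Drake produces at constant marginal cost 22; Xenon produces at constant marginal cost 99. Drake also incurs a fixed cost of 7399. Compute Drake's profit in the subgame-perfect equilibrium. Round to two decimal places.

449.17

The follower Xenon best-responds to any q_D: π_X = (379 - 3Q)q_X - 99q_X.
Follower FOC: 280 - 3q_D - 6q_X = 0, so q_X(q_D) = (280 - 3q_D)/6.
The leader anticipates this reaction. Substituting into P = 379 - 3Q gives P = 239 - (3/2)q_D, so π_D = (239 - (3/2)q_D)q_D - 22q_D.
Maximising: ∂π_D/∂q_D = 217 - 3q_D = 0, giving q_D = 217/3.
Then q_X = (280 - 3·(217/3))/6 = 21/2.
Price P = 379 - 3·(497/6) = 261/2.
Drake's profit: (261/2 - 22)·(217/3) - 7399 = 449.1667.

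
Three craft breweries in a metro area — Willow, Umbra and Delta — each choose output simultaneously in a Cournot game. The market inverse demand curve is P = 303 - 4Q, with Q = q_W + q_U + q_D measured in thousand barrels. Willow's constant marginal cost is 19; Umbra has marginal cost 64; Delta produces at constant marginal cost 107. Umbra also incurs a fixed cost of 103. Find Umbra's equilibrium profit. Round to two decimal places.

774.64

Willow's profit: π_W = (303 - 4Q)q_W - (19q_W). Setting ∂π_W/∂q_W = 0: 284 - 8q_W - 4(q_U + q_D) = 0.
Umbra's first-order condition: 239 - 8q_U - 4(q_W + q_D) = 0.
Delta's profit: π_D = (303 - 4Q)q_D - (107q_D). Setting ∂π_D/∂q_D = 0: 196 - 8q_D - 4(q_W + q_U) = 0.
Adding the 3 first-order conditions: 719 − 16Q = 0, so Q = 719/16.
Back-substituting: q_W = (284 − 719/4)/4 = 417/16, q_U = (239 − 719/4)/4 = 237/16, q_D = (196 − 719/4)/4 = 65/16.
Price P = 303 - 4·(719/16) = 493/4.
Umbra's profit: (493/4 - 64)·(237/16) - 103 = 774.6406.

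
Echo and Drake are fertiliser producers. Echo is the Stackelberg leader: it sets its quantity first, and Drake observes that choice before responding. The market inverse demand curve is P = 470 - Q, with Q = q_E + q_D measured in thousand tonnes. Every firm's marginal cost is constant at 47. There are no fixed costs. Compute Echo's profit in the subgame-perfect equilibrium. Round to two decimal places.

Solve by backward induction. Given q_E, the follower Drake maximises π_D = (470 - q_E - q_D)q_D - 47q_D.
Setting the follower's marginal profit to zero, 423 - q_E - 2q_D = 0, i.e. q_D = (423 - q_E)/2.
Echo substitutes q_D(q_E) into its own profit: π_E = q_E(470 - q_E - (423 - q_E)/2) - 47q_E = (517/2 - (1/2)q_E)q_E - 47q_E.
The leader's first-order condition 423/2 - q_E = 0 yields q_E = 423/2.
Then q_D = (423 - 423/2)/2 = 423/4.
Price P = 470 - 1269/4 = 611/4.
Echo's profit: (611/4 - 47)·(423/2) = 22366.1250.

22366.13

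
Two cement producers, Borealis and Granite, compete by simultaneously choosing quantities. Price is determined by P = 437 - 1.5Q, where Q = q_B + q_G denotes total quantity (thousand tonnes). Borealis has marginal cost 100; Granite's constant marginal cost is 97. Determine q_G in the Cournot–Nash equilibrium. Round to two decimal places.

76.22

Borealis's profit: π_B = (437 - 1.5Q)q_B - (100q_B). Setting ∂π_B/∂q_B = 0: 337 - 3q_B - (3/2)(q_G) = 0.
Granite's first-order condition: 340 - 3q_G - (3/2)(q_B) = 0.
Rearranging gives the reaction functions q_B = (337 - (3/2)q_G)/3 and q_G = (340 - (3/2)q_B)/3.
Solving the pair: q_B = 668/9, q_G = 686/9.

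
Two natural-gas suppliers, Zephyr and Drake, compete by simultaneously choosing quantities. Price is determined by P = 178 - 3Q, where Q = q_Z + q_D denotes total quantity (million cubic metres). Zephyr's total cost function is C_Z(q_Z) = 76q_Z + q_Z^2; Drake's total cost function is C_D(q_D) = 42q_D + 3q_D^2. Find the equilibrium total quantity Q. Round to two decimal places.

18.37

Zephyr's profit: π_Z = (178 - 3Q)q_Z - (76q_Z + q_Z²). Setting ∂π_Z/∂q_Z = 0: 102 - 8q_Z - 3(q_D) = 0.
Drake's first-order condition: 136 - 12q_D - 3(q_Z) = 0.
So q_Z = (102 - 3q_D)/8 and q_D = (136 - 3q_Z)/12.
Substituting one into the other gives q_Z = 272/29 and q_D = 782/87.
Total output Q = 272/29 + 782/87 = 1598/87.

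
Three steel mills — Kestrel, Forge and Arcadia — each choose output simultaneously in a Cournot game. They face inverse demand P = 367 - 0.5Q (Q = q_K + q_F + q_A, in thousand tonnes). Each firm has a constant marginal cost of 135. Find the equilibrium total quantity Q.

Each firm earns π_i = (367 - 0.5Q)q_i - 135q_i.
First-order condition (treating rivals' output as given): 232 - q_i - (1/2)·Σ_{j≠i} q_j = 0.
By symmetry each firm produces the same amount; substituting Σ_{j≠i} q_j = 2q_i yields q_i = 232/2 = 116.
Total output Q = 116 + 116 + 116 = 348.

348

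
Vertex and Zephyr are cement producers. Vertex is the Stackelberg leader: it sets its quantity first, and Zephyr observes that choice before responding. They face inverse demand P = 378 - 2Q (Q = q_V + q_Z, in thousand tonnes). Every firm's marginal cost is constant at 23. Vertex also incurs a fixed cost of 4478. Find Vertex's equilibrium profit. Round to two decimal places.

Solve by backward induction. Given q_V, the follower Zephyr maximises π_Z = (378 - 2q_V - 2q_Z)q_Z - 23q_Z.
∂π_Z/∂q_Z = 355 - 2q_V - 4q_Z = 0 gives the reaction function q_Z = (355 - 2q_V)/4.
Vertex substitutes q_Z(q_V) into its own profit: π_V = q_V(378 - 2q_V - (355 - 2q_V)/2) - 23q_V = (401/2 - q_V)q_V - 23q_V.
Leader FOC: 355/2 - 2q_V = 0, so q_V = 355/4.
Then q_Z = (355 - 2·(355/4))/4 = 355/8.
Price P = 378 - 2·(1065/8) = 447/4.
Vertex's profit: (447/4 - 23)·(355/4) - 4478 = 3398.5625.

3398.56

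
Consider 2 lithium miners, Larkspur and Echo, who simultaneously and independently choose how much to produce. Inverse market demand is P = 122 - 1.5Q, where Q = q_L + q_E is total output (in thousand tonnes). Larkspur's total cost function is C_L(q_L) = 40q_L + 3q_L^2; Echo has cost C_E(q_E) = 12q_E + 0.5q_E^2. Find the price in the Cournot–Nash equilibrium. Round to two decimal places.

76.22

Larkspur's profit: π_L = (122 - 1.5Q)q_L - (40q_L + 3q_L²). Setting ∂π_L/∂q_L = 0: 82 - 9q_L - (3/2)(q_E) = 0.
Echo's profit: π_E = (122 - 1.5Q)q_E - (12q_E + (1/2)q_E²). Setting ∂π_E/∂q_E = 0: 110 - 4q_E - (3/2)(q_L) = 0.
Rearranging gives the reaction functions q_L = (82 - (3/2)q_E)/9 and q_E = (110 - (3/2)q_L)/4.
Solving the pair: q_L = 652/135, q_E = 1156/45.
Total output Q = 824/27, so price P = 122 - (3/2)·(824/27) = 686/9.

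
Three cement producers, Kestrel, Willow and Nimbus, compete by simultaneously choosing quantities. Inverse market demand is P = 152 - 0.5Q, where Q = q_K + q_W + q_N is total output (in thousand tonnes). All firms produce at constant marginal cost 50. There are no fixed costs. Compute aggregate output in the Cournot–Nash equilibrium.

153

Each firm earns π_i = (152 - 0.5Q)q_i - 50q_i.
Setting ∂π_i/∂q_i = 0 with rivals' quantities fixed: 102 - q_i - (1/2)·Σ_{j≠i} q_j = 0.
With identical firms every q_j equals q_i, so Σ_{j≠i} q_j = 2q_i and 102 = 2q_i, giving q_i = 51.
Total output Q = 51 + 51 + 51 = 153.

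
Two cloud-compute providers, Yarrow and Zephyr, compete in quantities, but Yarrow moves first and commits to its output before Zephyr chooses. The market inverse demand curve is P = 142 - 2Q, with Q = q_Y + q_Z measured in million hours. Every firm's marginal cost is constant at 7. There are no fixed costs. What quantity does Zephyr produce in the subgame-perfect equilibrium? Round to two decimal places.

Solve by backward induction. Given q_Y, the follower Zephyr maximises π_Z = (142 - 2q_Y - 2q_Z)q_Z - 7q_Z.
Follower FOC: 135 - 2q_Y - 4q_Z = 0, so q_Z(q_Y) = (135 - 2q_Y)/4.
The leader anticipates this reaction. Substituting into P = 142 - 2Q gives P = 149/2 - q_Y, so π_Y = (149/2 - q_Y)q_Y - 7q_Y.
Leader FOC: 135/2 - 2q_Y = 0, so q_Y = 135/4.
Then q_Z = (135 - 2·(135/4))/4 = 135/8.

16.88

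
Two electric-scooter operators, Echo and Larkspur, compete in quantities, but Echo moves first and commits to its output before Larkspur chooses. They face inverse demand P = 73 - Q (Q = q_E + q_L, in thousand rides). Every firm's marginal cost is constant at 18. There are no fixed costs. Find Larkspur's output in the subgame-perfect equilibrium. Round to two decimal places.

Solve by backward induction. Given q_E, the follower Larkspur maximises π_L = (73 - q_E - q_L)q_L - 18q_L.
Follower FOC: 55 - q_E - 2q_L = 0, so q_L(q_E) = (55 - q_E)/2.
Echo substitutes q_L(q_E) into its own profit: π_E = q_E(73 - q_E - (55 - q_E)/2) - 18q_E = (91/2 - (1/2)q_E)q_E - 18q_E.
Maximising: ∂π_E/∂q_E = 55/2 - q_E = 0, giving q_E = 55/2.
Then q_L = (55 - 55/2)/2 = 55/4.

13.75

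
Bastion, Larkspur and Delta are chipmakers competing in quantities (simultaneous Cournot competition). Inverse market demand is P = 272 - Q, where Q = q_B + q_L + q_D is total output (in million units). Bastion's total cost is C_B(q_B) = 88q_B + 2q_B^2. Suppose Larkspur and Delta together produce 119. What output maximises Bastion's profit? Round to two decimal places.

10.83

With rivals' combined output fixed at 119, Bastion's profit is π_B = (272 - 119 - q_B)q_B - (88q_B + 2q_B²) = (153 - q_B)q_B - (88q_B + 2q_B²).
∂π_B/∂q_B = 65 - 6q_B = 0, so q_B = 65/6.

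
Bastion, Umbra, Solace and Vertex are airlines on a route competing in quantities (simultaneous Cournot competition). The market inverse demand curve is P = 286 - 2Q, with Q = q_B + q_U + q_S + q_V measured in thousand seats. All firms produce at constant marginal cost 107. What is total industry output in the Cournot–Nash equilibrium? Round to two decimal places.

Each firm earns π_i = (286 - 2Q)q_i - 107q_i.
First-order condition (treating rivals' output as given): 179 - 4q_i - 2·Σ_{j≠i} q_j = 0.
With identical firms every q_j equals q_i, so Σ_{j≠i} q_j = 3q_i and 179 = 10q_i, giving q_i = 179/10.
Total output Q = 179/10 + 179/10 + 179/10 + 179/10 = 358/5.

71.60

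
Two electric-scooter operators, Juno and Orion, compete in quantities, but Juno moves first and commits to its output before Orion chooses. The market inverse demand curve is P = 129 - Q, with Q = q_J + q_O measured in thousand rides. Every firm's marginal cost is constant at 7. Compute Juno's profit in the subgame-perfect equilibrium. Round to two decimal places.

The follower Orion best-responds to any q_J: π_O = (129 - Q)q_O - 7q_O.
Setting the follower's marginal profit to zero, 122 - q_J - 2q_O = 0, i.e. q_O = (122 - q_J)/2.
The leader anticipates this reaction. Substituting into P = 129 - Q gives P = 68 - (1/2)q_J, so π_J = (68 - (1/2)q_J)q_J - 7q_J.
Leader FOC: 61 - q_J = 0, so q_J = 61.
Then q_O = (122 - 61)/2 = 61/2.
Price P = 129 - 183/2 = 75/2.
Juno's profit: (75/2 - 7)·61 = 1860.5000.

1860.50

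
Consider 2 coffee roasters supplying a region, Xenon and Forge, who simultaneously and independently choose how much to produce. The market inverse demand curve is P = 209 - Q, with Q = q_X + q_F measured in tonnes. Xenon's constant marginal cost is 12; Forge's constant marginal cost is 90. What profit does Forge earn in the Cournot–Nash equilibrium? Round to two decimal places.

Xenon's profit: π_X = (209 - Q)q_X - (12q_X). Setting ∂π_X/∂q_X = 0: 197 - 2q_X - (q_F) = 0.
Forge's first-order condition: 119 - 2q_F - (q_X) = 0.
So q_X = (197 - q_F)/2 and q_F = (119 - q_X)/2.
Substituting one into the other gives q_X = 275/3 and q_F = 41/3.
Price P = 209 - 316/3 = 311/3.
Forge's profit: (311/3 - 90)·(41/3) = 1681/9.

186.78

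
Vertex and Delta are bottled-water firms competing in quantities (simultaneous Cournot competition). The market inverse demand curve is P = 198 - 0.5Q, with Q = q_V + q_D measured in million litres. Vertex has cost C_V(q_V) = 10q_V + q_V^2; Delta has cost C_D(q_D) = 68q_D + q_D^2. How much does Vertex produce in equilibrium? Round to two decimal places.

57.03

Vertex's profit: π_V = (198 - 0.5Q)q_V - (10q_V + q_V²). Setting ∂π_V/∂q_V = 0: 188 - 3q_V - (1/2)(q_D) = 0.
Delta's first-order condition: 130 - 3q_D - (1/2)(q_V) = 0.
Best responses: q_V = (188 - (1/2)q_D)/3, q_D = (130 - (1/2)q_V)/3.
Substituting one into the other gives q_V = 1996/35 and q_D = 1184/35.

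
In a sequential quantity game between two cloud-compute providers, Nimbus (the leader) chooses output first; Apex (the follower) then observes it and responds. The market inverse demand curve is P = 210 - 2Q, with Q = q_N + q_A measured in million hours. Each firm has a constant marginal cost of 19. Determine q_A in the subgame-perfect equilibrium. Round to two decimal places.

23.88

Solve by backward induction. Given q_N, the follower Apex maximises π_A = (210 - 2q_N - 2q_A)q_A - 19q_A.
∂π_A/∂q_A = 191 - 2q_N - 4q_A = 0 gives the reaction function q_A = (191 - 2q_N)/4.
Nimbus substitutes q_A(q_N) into its own profit: π_N = q_N(210 - 2q_N - (191 - 2q_N)/2) - 19q_N = (229/2 - q_N)q_N - 19q_N.
Maximising: ∂π_N/∂q_N = 191/2 - 2q_N = 0, giving q_N = 191/4.
Then q_A = (191 - 2·(191/4))/4 = 191/8.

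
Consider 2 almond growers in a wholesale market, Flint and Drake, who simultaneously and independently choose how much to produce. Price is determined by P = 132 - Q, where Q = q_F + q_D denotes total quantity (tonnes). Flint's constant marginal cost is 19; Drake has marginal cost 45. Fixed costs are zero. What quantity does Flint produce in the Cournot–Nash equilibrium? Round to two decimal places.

Flint's profit: π_F = (132 - Q)q_F - (19q_F). Setting ∂π_F/∂q_F = 0: 113 - 2q_F - (q_D) = 0.
Drake's profit: π_D = (132 - Q)q_D - (45q_D). Setting ∂π_D/∂q_D = 0: 87 - 2q_D - (q_F) = 0.
Rearranging gives the reaction functions q_F = (113 - q_D)/2 and q_D = (87 - q_F)/2.
Substituting one into the other gives q_F = 139/3 and q_D = 61/3.

46.33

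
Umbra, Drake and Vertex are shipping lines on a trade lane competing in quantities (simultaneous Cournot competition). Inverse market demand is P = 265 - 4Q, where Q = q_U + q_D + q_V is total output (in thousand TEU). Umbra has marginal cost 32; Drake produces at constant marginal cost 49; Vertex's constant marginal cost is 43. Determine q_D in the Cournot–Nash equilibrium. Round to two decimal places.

12.06

Umbra's profit: π_U = (265 - 4Q)q_U - (32q_U). Setting ∂π_U/∂q_U = 0: 233 - 8q_U - 4(q_D + q_V) = 0.
Drake's first-order condition: 216 - 8q_D - 4(q_U + q_V) = 0.
Vertex's profit: π_V = (265 - 4Q)q_V - (43q_V). Setting ∂π_V/∂q_V = 0: 222 - 8q_V - 4(q_U + q_D) = 0.
Summing all 3 equations gives 671 − 16Q = 0, hence Q = 671/16.
Back-substituting: q_U = (233 − 671/4)/4 = 261/16, q_D = (216 − 671/4)/4 = 193/16, q_V = (222 − 671/4)/4 = 217/16.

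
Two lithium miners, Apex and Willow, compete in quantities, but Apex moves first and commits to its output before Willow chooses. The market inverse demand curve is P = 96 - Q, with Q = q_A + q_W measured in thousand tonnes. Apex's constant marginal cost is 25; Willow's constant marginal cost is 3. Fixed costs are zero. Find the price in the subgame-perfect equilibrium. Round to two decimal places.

37.25

The follower Willow best-responds to any q_A: π_W = (96 - Q)q_W - 3q_W.
∂π_W/∂q_W = 93 - q_A - 2q_W = 0 gives the reaction function q_W = (93 - q_A)/2.
The leader anticipates this reaction. Substituting into P = 96 - Q gives P = 99/2 - (1/2)q_A, so π_A = (99/2 - (1/2)q_A)q_A - 25q_A.
Maximising: ∂π_A/∂q_A = 49/2 - q_A = 0, giving q_A = 49/2.
Then q_W = (93 - 49/2)/2 = 137/4.
Total output Q = 235/4, so price P = 96 - 235/4 = 149/4.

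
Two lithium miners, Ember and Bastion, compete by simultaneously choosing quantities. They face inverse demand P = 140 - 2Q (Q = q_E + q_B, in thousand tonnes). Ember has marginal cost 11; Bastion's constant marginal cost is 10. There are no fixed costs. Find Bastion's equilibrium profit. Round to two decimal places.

953.39

Ember's profit: π_E = (140 - 2Q)q_E - (11q_E). Setting ∂π_E/∂q_E = 0: 129 - 4q_E - 2(q_B) = 0.
Bastion's profit: π_B = (140 - 2Q)q_B - (10q_B). Setting ∂π_B/∂q_B = 0: 130 - 4q_B - 2(q_E) = 0.
So q_E = (129 - 2q_B)/4 and q_B = (130 - 2q_E)/4.
Substituting one into the other gives q_E = 64/3 and q_B = 131/6.
Price P = 140 - 2·(259/6) = 161/3.
Bastion's profit: (161/3 - 10)·(131/6) = 953.3889.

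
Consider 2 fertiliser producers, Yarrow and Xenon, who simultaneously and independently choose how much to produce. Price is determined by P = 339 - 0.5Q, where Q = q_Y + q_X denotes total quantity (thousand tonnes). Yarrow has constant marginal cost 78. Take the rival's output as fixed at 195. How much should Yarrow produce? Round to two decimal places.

163.50

With the rival's output fixed at 195, Yarrow's profit is π_Y = (339 - (1/2)·195 - (1/2)q_Y)q_Y - (78q_Y) = (483/2 - (1/2)q_Y)q_Y - (78q_Y).
∂π_Y/∂q_Y = 327/2 - q_Y = 0, so q_Y = 327/2.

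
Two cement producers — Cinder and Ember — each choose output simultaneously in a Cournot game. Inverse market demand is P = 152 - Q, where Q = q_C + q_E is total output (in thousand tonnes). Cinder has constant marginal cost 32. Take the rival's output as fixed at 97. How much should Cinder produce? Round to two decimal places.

With the rival's output fixed at 97, Cinder's profit is π_C = (152 - 97 - q_C)q_C - (32q_C) = (55 - q_C)q_C - (32q_C).
∂π_C/∂q_C = 23 - 2q_C = 0, so q_C = 23/2.

11.50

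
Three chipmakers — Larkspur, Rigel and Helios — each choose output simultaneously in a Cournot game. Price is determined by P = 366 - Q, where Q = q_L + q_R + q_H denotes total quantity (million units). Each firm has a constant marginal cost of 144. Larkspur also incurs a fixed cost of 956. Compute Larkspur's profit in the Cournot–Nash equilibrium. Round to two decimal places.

A representative firm's profit is π_i = q_i(366 - Q) - 144q_i.
First-order condition (treating rivals' output as given): 222 - 2q_i - Σ_{j≠i} q_j = 0.
By symmetry each firm produces the same amount; substituting Σ_{j≠i} q_j = 2q_i yields q_i = 222/4 = 111/2.
Price P = 366 - 333/2 = 399/2.
Larkspur's profit: (399/2 - 144)·(111/2) - 956 = 2124.2500.

2124.25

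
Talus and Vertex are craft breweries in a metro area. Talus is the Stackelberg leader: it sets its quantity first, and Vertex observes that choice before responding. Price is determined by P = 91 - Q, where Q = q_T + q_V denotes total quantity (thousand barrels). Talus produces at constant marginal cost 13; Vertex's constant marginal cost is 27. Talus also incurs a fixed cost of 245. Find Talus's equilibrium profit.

The follower Vertex best-responds to any q_T: π_V = (91 - Q)q_V - 27q_V.
∂π_V/∂q_V = 64 - q_T - 2q_V = 0 gives the reaction function q_V = (64 - q_T)/2.
The leader anticipates this reaction. Substituting into P = 91 - Q gives P = 59 - (1/2)q_T, so π_T = (59 - (1/2)q_T)q_T - 13q_T.
Maximising: ∂π_T/∂q_T = 46 - q_T = 0, giving q_T = 46.
Then q_V = (64 - 46)/2 = 9.
Price P = 91 - 55 = 36.
Talus's profit: (36 - 13)·46 - 245 = 813.

813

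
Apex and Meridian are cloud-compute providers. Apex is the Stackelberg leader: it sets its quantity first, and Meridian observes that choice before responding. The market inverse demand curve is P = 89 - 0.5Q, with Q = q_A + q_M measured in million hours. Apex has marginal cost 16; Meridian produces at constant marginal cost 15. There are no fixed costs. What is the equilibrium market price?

34

Solve by backward induction. Given q_A, the follower Meridian maximises π_M = (89 - (1/2)q_A - (1/2)q_M)q_M - 15q_M.
Follower FOC: 74 - (1/2)q_A - q_M = 0, so q_M(q_A) = (74 - (1/2)q_A).
The leader anticipates this reaction. Substituting into P = 89 - 0.5Q gives P = 52 - (1/4)q_A, so π_A = (52 - (1/4)q_A)q_A - 16q_A.
Leader FOC: 36 - (1/2)q_A = 0, so q_A = 72.
Then q_M = (74 - (1/2)·72) = 38.
Total output Q = 110, so price P = 89 - (1/2)·110 = 34.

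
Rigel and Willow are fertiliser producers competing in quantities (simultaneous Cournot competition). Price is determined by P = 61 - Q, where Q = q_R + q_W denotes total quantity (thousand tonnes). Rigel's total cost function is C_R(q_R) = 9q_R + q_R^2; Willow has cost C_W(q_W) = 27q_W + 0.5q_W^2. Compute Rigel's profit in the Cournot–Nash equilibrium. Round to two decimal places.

246.02

Rigel's profit: π_R = (61 - Q)q_R - (9q_R + q_R²). Setting ∂π_R/∂q_R = 0: 52 - 4q_R - (q_W) = 0.
Willow's profit: π_W = (61 - Q)q_W - (27q_W + (1/2)q_W²). Setting ∂π_W/∂q_W = 0: 34 - 3q_W - (q_R) = 0.
So q_R = (52 - q_W)/4 and q_W = (34 - q_R)/3.
Solving the pair: q_R = 122/11, q_W = 84/11.
Price P = 61 - 206/11 = 465/11.
Rigel's profit: (465/11)·(122/11) - 9·(122/11) - (122/11)² = 246.0165.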